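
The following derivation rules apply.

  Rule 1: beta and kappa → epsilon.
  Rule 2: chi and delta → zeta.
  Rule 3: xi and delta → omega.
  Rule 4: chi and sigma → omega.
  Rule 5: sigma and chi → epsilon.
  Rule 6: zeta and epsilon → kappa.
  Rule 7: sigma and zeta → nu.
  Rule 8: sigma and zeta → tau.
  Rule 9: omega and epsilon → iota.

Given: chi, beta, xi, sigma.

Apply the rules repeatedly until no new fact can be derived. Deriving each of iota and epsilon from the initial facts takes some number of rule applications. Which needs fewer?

epsilon: From sigma and chi, Rule 5 gives epsilon. [1 rule application]
iota: From chi and sigma, Rule 4 gives omega. From sigma and chi, Rule 5 gives epsilon. From omega and epsilon, Rule 9 gives iota. [3 rule applications]
epsilon needs fewer.

epsilon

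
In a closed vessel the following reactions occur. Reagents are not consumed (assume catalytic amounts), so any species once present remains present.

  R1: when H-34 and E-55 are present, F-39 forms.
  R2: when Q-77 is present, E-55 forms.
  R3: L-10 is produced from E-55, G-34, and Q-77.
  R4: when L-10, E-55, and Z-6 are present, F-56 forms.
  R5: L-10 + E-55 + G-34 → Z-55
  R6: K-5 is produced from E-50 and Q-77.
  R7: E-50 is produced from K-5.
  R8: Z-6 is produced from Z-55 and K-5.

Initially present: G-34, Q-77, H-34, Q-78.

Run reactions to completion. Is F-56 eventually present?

F-56 would need L-10, E-55, and Z-6 (R4), but Z-6 never forms.

No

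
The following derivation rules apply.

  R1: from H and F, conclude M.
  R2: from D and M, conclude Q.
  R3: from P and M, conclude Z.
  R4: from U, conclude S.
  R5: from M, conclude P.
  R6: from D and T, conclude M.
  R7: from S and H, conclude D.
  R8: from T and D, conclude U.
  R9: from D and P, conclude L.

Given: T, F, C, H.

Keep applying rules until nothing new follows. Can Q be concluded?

Q would need D and M (R2), but D is never established.

No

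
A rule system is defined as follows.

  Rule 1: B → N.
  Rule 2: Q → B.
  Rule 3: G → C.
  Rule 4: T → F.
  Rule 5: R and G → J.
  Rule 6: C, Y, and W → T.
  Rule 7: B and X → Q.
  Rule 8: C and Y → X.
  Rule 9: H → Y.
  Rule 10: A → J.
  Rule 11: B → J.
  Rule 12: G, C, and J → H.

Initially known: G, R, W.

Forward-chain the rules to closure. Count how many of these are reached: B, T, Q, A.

G holds, so C follows (Rule 3).
From R and G, Rule 5 gives J.
G, C, and J hold, so H follows (Rule 12).
H holds, so Y follows (Rule 9).
From C, Y, and W, Rule 6 gives T.
B would need Q (Rule 2), but Q is never established.
T: reached.
Q would need B and X (Rule 7), but B is never established.
No rule produces A, and it is not given.
Reached: T — 1 of the 4.

1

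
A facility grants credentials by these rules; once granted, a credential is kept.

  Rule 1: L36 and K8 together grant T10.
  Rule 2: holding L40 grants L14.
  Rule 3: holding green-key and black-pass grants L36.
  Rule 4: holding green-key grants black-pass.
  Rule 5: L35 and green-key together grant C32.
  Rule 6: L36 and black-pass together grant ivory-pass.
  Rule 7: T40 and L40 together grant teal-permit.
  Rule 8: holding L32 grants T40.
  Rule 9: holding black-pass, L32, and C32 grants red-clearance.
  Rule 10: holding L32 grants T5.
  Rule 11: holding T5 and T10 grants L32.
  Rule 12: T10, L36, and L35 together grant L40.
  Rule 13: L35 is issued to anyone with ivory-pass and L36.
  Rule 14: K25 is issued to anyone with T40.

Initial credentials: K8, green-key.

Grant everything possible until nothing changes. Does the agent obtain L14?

Holding green-key grants black-pass (Rule 4).
Holding green-key and black-pass grants L36 (Rule 3).
Holding L36 and K8 grants T10 (Rule 1).
Holding L36 and black-pass grants ivory-pass (Rule 6).
Holding ivory-pass and L36 grants L35 (Rule 13).
Holding T10, L36, and L35 grants L40 (Rule 12).
Holding L40 grants L14 (Rule 2).

Yes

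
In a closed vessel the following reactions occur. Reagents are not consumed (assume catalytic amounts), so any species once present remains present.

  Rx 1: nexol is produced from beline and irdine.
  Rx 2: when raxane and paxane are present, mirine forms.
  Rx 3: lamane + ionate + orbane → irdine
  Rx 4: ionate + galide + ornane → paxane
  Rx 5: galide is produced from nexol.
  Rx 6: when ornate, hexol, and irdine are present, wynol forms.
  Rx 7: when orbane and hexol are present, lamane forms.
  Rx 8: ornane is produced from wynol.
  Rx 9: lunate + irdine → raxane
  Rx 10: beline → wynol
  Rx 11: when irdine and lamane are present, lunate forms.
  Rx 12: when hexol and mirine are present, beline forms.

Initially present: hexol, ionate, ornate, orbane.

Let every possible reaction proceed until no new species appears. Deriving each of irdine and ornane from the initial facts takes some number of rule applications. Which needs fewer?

irdine

irdine: orbane and hexol present → lamane forms (Rx 7). lamane, ionate, and orbane present → irdine forms (Rx 3). [2 rule applications]
ornane: orbane and hexol present → lamane forms (Rx 7). lamane, ionate, and orbane present → irdine forms (Rx 3). ornate, hexol, and irdine present → wynol forms (Rx 6). wynol present → ornane forms (Rx 8). [4 rule applications]
irdine needs fewer.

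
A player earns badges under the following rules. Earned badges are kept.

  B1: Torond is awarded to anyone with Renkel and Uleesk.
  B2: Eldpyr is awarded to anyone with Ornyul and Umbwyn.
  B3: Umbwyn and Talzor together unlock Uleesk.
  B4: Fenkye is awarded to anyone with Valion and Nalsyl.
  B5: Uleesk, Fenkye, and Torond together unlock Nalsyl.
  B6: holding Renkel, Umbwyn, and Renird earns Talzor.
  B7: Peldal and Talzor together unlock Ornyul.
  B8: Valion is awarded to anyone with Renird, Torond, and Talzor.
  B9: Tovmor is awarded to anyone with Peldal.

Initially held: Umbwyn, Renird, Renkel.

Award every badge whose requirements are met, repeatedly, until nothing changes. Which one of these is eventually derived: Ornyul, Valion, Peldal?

With Renkel, Umbwyn, and Renird, Talzor is earned (B6).
With Umbwyn and Talzor, Uleesk is earned (B3).
With Renkel and Uleesk, Torond is earned (B1).
With Renird, Torond, and Talzor, Valion is earned (B8).
Ornyul would need Peldal and Talzor (B7), but Peldal is never earned. No rule produces Peldal, and it is not given.

Valion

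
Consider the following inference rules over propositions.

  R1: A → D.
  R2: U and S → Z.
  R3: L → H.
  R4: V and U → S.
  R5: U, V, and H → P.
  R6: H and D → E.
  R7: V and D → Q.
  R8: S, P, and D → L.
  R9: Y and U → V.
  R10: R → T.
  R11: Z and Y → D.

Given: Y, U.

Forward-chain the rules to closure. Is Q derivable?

Yes

From Y and U, R9 gives V.
From V and U, R4 gives S.
From U and S, R2 gives Z.
From Z and Y, R11 gives D.
V and D hold, so Q follows (R7).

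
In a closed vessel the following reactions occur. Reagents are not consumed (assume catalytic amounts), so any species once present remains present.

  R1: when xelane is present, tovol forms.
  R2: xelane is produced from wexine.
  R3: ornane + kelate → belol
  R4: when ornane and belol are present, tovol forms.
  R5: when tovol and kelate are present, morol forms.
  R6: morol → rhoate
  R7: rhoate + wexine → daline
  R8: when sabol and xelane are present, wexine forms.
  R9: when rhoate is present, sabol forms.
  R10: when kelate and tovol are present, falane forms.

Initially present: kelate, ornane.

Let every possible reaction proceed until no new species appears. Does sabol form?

Yes

ornane and kelate present → belol forms (R3).
ornane and belol present → tovol forms (R4).
tovol and kelate present → morol forms (R5).
morol present → rhoate forms (R6).
rhoate present → sabol forms (R9).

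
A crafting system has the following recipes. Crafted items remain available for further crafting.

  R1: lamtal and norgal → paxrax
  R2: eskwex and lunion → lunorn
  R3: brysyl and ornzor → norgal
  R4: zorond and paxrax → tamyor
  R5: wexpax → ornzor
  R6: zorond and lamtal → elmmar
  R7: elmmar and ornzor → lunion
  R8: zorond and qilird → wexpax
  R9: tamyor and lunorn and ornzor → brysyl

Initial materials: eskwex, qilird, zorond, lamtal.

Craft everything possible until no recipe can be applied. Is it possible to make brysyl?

No

brysyl would need tamyor, lunorn, and ornzor (R9), but tamyor is never obtained.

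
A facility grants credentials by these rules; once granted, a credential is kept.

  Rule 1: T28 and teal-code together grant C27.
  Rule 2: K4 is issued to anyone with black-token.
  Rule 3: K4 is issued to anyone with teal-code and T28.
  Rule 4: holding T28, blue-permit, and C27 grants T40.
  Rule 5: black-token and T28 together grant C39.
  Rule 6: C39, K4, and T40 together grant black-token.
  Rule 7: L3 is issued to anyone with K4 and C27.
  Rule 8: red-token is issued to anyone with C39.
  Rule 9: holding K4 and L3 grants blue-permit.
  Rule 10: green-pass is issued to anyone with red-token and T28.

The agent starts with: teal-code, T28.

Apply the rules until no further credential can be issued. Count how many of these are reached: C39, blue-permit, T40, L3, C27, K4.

5

Holding teal-code and T28 grants K4 (Rule 3).
Holding T28 and teal-code grants C27 (Rule 1).
Holding K4 and C27 grants L3 (Rule 7).
Holding K4 and L3 grants blue-permit (Rule 9).
Holding T28, blue-permit, and C27 grants T40 (Rule 4).
C39 would need black-token and T28 (Rule 5), but black-token is never granted.
blue-permit: reached.
T40: reached.
L3: reached.
C27: reached.
K4: reached.
Reached: blue-permit, T40, L3, C27, and K4 — 5 of the 6.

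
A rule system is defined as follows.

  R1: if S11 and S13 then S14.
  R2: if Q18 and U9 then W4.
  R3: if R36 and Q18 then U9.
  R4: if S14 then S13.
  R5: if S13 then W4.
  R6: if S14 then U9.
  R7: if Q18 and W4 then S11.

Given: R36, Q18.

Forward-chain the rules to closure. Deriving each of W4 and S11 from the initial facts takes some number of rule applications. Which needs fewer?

W4: From R36 and Q18, R3 gives U9. Q18 and U9 hold, so W4 follows (R2). [2 rule applications]
S11: From R36 and Q18, R3 gives U9. Q18 and U9 hold, so W4 follows (R2). Q18 and W4 hold, so S11 follows (R7). [3 rule applications]
W4 needs fewer.

W4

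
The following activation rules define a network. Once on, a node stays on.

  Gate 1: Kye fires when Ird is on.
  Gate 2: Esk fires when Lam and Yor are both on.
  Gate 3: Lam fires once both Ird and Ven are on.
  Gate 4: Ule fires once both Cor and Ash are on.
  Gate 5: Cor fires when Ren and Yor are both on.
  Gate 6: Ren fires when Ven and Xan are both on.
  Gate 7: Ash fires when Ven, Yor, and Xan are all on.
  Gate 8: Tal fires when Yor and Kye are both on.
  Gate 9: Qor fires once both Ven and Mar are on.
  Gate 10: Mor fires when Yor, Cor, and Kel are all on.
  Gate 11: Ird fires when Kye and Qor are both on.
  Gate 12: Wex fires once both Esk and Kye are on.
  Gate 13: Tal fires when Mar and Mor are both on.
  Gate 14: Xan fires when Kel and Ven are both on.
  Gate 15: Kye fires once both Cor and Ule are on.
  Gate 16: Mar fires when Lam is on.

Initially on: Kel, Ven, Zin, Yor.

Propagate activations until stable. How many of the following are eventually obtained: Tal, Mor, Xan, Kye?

Gate 14: Kel and Ven on → Xan on.
Gate 6: Ven and Xan on → Ren on.
Ven, Yor, and Xan are on, so Ash fires (Gate 7).
Ren and Yor are on, so Cor fires (Gate 5).
Gate 10: Yor, Cor, and Kel on → Mor on.
Gate 4: Cor and Ash on → Ule on.
Gate 15: Cor and Ule on → Kye on.
Gate 8: Yor and Kye on → Tal on.
Tal: reached.
Mor: reached.
Xan: reached.
Kye: reached.
All 4 are reached.

4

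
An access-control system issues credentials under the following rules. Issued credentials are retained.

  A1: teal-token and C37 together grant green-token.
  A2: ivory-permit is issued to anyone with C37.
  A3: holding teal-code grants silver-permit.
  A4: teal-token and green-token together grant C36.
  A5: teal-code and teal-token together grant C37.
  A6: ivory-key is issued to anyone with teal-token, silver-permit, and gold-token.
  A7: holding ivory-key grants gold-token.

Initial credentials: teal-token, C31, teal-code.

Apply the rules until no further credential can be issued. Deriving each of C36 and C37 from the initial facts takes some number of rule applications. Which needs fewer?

C37

C37: Holding teal-code and teal-token grants C37 (A5). [1 rule application]
C36: Holding teal-code and teal-token grants C37 (A5). Holding teal-token and C37 grants green-token (A1). Holding teal-token and green-token grants C36 (A4). [3 rule applications]
C37 needs fewer.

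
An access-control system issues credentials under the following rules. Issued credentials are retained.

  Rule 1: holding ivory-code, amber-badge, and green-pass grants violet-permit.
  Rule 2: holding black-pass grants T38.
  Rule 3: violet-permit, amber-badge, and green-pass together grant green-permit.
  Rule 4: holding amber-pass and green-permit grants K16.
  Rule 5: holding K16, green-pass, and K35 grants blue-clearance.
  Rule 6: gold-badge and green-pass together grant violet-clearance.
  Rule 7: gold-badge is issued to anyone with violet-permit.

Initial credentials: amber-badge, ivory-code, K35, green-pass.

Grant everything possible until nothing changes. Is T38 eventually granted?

No

T38 would need black-pass (Rule 2), but black-pass is never granted.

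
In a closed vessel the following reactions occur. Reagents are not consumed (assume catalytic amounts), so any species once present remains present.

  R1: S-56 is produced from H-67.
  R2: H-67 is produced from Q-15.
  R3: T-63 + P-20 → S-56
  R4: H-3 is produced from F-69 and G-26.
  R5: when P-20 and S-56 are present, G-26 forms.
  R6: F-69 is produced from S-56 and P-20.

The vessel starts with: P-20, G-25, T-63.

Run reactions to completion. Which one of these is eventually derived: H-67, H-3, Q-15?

T-63 and P-20 present → S-56 forms (R3).
P-20 and S-56 present → G-26 forms (R5).
S-56 and P-20 present → F-69 forms (R6).
F-69 and G-26 present → H-3 forms (R4).
No rule produces Q-15, and it is not given. H-67 would need Q-15 (R2), but Q-15 never forms.

H-3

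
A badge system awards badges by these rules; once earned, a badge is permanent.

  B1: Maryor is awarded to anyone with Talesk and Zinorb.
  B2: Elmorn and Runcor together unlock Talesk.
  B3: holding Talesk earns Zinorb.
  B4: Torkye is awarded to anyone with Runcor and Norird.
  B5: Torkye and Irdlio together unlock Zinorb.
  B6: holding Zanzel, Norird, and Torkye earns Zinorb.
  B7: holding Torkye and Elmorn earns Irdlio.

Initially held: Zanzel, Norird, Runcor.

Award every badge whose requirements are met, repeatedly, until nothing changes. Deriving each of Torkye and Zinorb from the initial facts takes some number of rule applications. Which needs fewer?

Torkye: With Runcor and Norird, Torkye is earned (B4). [1 rule application]
Zinorb: With Runcor and Norird, Torkye is earned (B4). With Zanzel, Norird, and Torkye, Zinorb is earned (B6). [2 rule applications]
Torkye needs fewer.

Torkye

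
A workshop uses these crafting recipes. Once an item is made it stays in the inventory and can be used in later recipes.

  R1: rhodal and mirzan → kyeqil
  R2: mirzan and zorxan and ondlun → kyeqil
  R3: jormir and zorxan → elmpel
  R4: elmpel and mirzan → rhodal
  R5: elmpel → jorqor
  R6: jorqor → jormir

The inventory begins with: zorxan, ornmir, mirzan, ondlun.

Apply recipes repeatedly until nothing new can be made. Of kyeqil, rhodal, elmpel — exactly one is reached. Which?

kyeqil

Using R2, mirzan, zorxan, and ondlun make kyeqil.
elmpel would need jormir and zorxan (R3), but jormir is never obtained. rhodal would need elmpel and mirzan (R4), but elmpel is never obtained.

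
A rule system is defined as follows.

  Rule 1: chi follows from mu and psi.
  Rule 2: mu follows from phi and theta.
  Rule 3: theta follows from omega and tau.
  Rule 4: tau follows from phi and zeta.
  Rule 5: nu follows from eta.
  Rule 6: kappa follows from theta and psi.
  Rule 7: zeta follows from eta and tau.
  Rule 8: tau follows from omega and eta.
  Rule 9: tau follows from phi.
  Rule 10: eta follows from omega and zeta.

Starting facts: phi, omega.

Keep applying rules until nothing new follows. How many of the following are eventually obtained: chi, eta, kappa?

chi would need mu and psi (Rule 1), but psi is never established.
eta would need omega and zeta (Rule 10), but zeta is never established.
kappa would need theta and psi (Rule 6), but psi is never established.
None of the 3 are reached.

0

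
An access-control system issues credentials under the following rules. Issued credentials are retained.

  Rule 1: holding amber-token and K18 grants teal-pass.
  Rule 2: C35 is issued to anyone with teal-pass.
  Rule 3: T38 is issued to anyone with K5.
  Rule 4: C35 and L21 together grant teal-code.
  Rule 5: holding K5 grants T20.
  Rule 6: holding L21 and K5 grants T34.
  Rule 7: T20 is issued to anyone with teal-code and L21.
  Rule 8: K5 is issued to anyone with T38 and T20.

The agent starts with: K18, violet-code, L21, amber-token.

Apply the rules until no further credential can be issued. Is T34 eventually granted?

No

T34 would need L21 and K5 (Rule 6), but K5 is never granted.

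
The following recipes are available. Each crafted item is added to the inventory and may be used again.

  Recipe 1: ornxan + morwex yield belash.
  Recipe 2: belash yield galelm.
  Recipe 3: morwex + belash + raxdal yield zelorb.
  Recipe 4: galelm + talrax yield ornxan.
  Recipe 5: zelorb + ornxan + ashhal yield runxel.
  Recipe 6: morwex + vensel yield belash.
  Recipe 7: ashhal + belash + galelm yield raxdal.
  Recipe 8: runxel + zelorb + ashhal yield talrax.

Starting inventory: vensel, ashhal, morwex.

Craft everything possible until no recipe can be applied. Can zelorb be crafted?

Yes

Using Recipe 6, morwex and vensel make belash.
belash → galelm (Recipe 2).
ashhal + belash + galelm → raxdal (Recipe 7).
morwex + belash + raxdal → zelorb (Recipe 3).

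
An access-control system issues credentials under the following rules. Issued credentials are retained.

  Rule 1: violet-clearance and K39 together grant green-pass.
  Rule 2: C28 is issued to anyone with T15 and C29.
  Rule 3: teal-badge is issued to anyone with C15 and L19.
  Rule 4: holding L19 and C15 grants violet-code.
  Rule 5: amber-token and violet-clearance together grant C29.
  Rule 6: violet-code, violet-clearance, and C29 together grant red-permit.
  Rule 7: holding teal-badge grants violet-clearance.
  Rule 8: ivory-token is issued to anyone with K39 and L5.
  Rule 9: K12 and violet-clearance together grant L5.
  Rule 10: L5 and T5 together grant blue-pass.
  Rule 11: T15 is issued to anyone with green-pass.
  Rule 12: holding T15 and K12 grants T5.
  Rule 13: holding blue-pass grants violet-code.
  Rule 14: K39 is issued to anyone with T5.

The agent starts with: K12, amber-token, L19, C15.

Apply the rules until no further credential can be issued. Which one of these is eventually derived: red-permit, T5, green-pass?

red-permit

Holding C15 and L19 grants teal-badge (Rule 3).
Holding L19 and C15 grants violet-code (Rule 4).
Holding teal-badge grants violet-clearance (Rule 7).
Holding amber-token and violet-clearance grants C29 (Rule 5).
Holding violet-code, violet-clearance, and C29 grants red-permit (Rule 6).
T5 would need T15 and K12 (Rule 12), but T15 is never granted. green-pass would need violet-clearance and K39 (Rule 1), but K39 is never granted.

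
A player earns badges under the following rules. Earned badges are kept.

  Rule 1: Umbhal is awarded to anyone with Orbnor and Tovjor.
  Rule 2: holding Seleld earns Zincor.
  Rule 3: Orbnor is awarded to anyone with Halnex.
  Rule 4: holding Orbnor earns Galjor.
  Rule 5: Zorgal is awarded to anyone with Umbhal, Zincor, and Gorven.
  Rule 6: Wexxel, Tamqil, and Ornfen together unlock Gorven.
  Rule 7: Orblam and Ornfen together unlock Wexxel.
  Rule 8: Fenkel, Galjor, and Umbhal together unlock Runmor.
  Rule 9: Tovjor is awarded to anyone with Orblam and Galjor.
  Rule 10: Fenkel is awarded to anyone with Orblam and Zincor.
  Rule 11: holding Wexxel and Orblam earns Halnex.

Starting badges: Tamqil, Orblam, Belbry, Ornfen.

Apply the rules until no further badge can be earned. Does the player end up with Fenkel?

No

Fenkel would need Orblam and Zincor (Rule 10), but Zincor is never earned.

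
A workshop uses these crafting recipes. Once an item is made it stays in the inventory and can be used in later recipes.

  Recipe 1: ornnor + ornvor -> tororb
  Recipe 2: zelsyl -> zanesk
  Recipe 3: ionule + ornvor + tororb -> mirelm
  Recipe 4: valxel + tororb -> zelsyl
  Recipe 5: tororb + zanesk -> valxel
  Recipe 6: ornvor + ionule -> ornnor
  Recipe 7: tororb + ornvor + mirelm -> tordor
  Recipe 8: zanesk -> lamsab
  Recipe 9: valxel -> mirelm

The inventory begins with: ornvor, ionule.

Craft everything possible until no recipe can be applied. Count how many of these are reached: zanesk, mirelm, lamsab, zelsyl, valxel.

ornvor + ionule -> ornnor (Recipe 6).
ornnor + ornvor -> tororb (Recipe 1).
Using Recipe 3, ionule, ornvor, and tororb make mirelm.
zanesk would need zelsyl (Recipe 2), but zelsyl is never obtained.
mirelm: reached.
lamsab would need zanesk (Recipe 8), but zanesk is never obtained.
zelsyl would need valxel and tororb (Recipe 4), but valxel is never obtained.
valxel would need tororb and zanesk (Recipe 5), but zanesk is never obtained.
Reached: mirelm — 1 of the 5.

1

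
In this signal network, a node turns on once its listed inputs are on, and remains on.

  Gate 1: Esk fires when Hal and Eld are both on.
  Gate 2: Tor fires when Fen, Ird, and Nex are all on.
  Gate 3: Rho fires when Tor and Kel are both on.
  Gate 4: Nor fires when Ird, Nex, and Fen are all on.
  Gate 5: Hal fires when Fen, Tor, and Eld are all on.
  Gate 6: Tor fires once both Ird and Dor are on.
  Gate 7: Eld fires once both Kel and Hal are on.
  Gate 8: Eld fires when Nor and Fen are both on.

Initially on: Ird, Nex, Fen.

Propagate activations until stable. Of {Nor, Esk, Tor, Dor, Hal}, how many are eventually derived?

4

Gate 2: Fen, Ird, and Nex on → Tor on.
Ird, Nex, and Fen are on, so Nor fires (Gate 4).
Nor and Fen are on, so Eld fires (Gate 8).
Gate 5: Fen, Tor, and Eld on → Hal on.
Gate 1: Hal and Eld on → Esk on.
Nor: reached.
Esk: reached.
Tor: reached.
No rule produces Dor, and it is not given.
Hal: reached.
Reached: Nor, Esk, Tor, and Hal — 4 of the 5.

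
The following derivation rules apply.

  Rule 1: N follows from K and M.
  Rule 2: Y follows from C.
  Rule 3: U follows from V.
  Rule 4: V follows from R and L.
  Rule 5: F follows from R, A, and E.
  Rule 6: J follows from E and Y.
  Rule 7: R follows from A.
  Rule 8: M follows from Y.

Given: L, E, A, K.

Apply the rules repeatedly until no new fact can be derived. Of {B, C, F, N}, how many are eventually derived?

1

From A, Rule 7 gives R.
From R, A, and E, Rule 5 gives F.
No rule produces B, and it is not given.
No rule produces C, and it is not given.
F: reached.
N would need K and M (Rule 1), but M is never established.
Reached: F — 1 of the 4.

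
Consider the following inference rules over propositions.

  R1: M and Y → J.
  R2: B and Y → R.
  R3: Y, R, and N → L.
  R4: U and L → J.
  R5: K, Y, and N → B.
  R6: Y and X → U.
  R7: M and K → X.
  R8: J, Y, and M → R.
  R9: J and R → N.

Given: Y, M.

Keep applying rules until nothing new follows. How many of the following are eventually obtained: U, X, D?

0

U would need Y and X (R6), but X is never established.
X would need M and K (R7), but K is never established.
No rule produces D, and it is not given.
None of the 3 are reached.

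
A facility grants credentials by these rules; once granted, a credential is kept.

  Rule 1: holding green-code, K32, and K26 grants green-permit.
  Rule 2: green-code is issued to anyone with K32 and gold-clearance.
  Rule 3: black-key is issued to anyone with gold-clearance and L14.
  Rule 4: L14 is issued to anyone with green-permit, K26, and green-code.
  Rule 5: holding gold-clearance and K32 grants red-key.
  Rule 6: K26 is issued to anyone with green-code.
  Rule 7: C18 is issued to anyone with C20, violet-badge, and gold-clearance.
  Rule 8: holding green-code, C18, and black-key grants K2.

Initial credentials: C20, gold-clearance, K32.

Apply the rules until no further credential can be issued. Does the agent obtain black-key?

Yes

Holding K32 and gold-clearance grants green-code (Rule 2).
Holding green-code grants K26 (Rule 6).
Holding green-code, K32, and K26 grants green-permit (Rule 1).
Holding green-permit, K26, and green-code grants L14 (Rule 4).
Holding gold-clearance and L14 grants black-key (Rule 3).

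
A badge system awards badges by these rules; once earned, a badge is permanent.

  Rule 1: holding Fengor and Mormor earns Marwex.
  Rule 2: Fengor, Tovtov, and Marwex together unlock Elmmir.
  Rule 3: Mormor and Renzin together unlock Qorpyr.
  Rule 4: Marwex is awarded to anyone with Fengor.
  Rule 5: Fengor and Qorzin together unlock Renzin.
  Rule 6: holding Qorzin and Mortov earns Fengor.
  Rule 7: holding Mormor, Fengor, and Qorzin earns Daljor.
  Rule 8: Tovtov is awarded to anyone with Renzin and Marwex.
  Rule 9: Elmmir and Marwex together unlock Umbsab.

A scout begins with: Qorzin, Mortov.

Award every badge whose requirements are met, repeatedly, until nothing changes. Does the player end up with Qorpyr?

No

Qorpyr would need Mormor and Renzin (Rule 3), but Mormor is never earned.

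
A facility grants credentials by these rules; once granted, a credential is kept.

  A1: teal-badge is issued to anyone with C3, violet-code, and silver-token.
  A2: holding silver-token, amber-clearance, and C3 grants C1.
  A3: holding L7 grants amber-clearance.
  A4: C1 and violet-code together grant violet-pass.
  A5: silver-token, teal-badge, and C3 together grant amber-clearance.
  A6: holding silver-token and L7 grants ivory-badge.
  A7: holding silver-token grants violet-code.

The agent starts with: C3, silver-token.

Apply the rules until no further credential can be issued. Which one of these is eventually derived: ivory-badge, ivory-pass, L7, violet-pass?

violet-pass

Holding silver-token grants violet-code (A7).
Holding C3, violet-code, and silver-token grants teal-badge (A1).
Holding silver-token, teal-badge, and C3 grants amber-clearance (A5).
Holding silver-token, amber-clearance, and C3 grants C1 (A2).
Holding C1 and violet-code grants violet-pass (A4).
No rule produces L7, and it is not given. No rule produces ivory-pass, and it is not given. ivory-badge would need silver-token and L7 (A6), but L7 is never granted.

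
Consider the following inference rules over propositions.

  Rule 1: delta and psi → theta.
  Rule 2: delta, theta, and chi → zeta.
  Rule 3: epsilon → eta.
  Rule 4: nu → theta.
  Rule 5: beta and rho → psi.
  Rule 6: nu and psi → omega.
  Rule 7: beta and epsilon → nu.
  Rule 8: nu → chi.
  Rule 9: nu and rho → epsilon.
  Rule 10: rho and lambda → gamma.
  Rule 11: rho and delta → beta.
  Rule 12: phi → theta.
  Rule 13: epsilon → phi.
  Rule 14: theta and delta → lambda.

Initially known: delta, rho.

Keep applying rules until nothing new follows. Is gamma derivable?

Yes

From rho and delta, Rule 11 gives beta.
From beta and rho, Rule 5 gives psi.
delta and psi hold, so theta follows (Rule 1).
From theta and delta, Rule 14 gives lambda.
From rho and lambda, Rule 10 gives gamma.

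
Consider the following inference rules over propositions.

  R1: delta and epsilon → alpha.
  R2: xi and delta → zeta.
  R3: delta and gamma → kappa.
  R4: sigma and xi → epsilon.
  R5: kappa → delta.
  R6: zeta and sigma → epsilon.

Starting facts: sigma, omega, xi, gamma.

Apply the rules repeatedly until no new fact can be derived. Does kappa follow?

No

kappa would need delta and gamma (R3), but delta is never established.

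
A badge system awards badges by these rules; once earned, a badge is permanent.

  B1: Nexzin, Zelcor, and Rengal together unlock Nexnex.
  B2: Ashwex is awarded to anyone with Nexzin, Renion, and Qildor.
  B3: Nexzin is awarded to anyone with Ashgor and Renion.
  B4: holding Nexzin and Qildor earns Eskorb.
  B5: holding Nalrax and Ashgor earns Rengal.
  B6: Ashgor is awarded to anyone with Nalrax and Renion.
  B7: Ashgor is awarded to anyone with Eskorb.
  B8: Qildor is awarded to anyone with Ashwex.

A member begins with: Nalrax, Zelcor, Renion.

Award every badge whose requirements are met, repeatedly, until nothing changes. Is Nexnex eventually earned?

Yes

With Nalrax and Renion, Ashgor is earned (B6).
With Ashgor and Renion, Nexzin is earned (B3).
With Nalrax and Ashgor, Rengal is earned (B5).
With Nexzin, Zelcor, and Rengal, Nexnex is earned (B1).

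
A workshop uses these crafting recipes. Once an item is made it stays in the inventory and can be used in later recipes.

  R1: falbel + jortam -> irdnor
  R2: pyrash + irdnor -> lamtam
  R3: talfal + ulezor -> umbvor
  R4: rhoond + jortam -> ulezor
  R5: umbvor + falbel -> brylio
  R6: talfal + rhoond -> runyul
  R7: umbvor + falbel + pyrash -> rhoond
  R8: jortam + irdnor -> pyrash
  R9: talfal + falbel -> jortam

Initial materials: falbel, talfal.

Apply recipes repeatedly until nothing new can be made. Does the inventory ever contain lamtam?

Yes

Using R9, talfal and falbel make jortam.
falbel + jortam -> irdnor (R1).
Using R8, jortam and irdnor make pyrash.
pyrash + irdnor -> lamtam (R2).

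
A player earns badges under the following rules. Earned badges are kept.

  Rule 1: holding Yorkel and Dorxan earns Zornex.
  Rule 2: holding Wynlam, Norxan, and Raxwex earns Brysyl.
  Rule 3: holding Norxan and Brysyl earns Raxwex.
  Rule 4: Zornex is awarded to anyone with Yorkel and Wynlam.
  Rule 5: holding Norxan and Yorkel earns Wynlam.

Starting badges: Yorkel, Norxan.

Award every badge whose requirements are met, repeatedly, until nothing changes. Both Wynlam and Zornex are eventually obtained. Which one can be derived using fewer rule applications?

Wynlam: With Norxan and Yorkel, Wynlam is earned (Rule 5). [1 rule application]
Zornex: With Norxan and Yorkel, Wynlam is earned (Rule 5). With Yorkel and Wynlam, Zornex is earned (Rule 4). [2 rule applications]
Wynlam needs fewer.

Wynlam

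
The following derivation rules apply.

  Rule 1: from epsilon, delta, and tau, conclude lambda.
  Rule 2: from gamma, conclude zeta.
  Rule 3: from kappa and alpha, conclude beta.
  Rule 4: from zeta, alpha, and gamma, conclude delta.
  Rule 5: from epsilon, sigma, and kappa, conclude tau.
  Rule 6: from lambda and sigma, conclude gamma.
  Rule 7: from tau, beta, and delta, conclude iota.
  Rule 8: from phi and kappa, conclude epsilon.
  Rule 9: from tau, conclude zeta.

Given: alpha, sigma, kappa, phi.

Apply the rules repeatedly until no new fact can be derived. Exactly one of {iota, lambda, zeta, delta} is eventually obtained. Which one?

phi and kappa hold, so epsilon follows (Rule 8).
From epsilon, sigma, and kappa, Rule 5 gives tau.
tau holds, so zeta follows (Rule 9).
iota would need tau, beta, and delta (Rule 7), but delta is never established. delta would need zeta, alpha, and gamma (Rule 4), but gamma is never established. lambda would need epsilon, delta, and tau (Rule 1), but delta is never established.

zeta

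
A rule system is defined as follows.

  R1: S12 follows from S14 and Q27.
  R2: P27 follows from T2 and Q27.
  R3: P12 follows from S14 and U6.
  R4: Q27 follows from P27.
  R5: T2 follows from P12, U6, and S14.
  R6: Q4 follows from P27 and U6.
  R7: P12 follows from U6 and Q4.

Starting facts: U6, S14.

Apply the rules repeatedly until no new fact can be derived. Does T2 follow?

S14 and U6 hold, so P12 follows (R3).
From P12, U6, and S14, R5 gives T2.

Yes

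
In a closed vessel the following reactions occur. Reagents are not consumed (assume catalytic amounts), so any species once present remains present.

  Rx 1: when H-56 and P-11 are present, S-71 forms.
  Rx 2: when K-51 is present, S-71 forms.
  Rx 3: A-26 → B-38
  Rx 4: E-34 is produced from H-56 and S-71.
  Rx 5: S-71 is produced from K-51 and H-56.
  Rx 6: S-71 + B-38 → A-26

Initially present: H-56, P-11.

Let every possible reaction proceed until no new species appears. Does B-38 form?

B-38 would need A-26 (Rx 3), but A-26 never forms.

No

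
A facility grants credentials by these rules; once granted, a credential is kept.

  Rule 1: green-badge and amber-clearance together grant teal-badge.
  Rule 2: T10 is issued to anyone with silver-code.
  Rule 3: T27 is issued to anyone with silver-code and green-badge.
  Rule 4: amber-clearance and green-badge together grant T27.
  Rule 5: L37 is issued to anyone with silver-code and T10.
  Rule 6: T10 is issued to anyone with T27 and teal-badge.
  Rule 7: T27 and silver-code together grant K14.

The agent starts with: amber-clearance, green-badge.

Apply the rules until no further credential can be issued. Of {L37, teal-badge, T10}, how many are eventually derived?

Holding green-badge and amber-clearance grants teal-badge (Rule 1).
Holding amber-clearance and green-badge grants T27 (Rule 4).
Holding T27 and teal-badge grants T10 (Rule 6).
L37 would need silver-code and T10 (Rule 5), but silver-code is never granted.
teal-badge: reached.
T10: reached.
Reached: teal-badge and T10 — 2 of the 3.

2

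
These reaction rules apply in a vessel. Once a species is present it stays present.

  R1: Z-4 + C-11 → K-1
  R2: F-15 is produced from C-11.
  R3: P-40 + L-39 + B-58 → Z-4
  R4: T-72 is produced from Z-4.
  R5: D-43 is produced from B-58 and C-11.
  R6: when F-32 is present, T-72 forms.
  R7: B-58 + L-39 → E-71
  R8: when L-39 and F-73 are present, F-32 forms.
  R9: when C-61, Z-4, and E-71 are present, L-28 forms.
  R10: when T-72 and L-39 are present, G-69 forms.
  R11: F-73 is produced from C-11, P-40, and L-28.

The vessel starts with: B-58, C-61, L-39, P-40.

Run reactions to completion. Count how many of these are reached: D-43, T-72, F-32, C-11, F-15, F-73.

1

P-40, L-39, and B-58 present → Z-4 forms (R3).
Z-4 present → T-72 forms (R4).
D-43 would need B-58 and C-11 (R5), but C-11 never forms.
T-72: reached.
F-32 would need L-39 and F-73 (R8), but F-73 never forms.
No rule produces C-11, and it is not given.
F-15 would need C-11 (R2), but C-11 never forms.
F-73 would need C-11, P-40, and L-28 (R11), but C-11 never forms.
Reached: T-72 — 1 of the 6.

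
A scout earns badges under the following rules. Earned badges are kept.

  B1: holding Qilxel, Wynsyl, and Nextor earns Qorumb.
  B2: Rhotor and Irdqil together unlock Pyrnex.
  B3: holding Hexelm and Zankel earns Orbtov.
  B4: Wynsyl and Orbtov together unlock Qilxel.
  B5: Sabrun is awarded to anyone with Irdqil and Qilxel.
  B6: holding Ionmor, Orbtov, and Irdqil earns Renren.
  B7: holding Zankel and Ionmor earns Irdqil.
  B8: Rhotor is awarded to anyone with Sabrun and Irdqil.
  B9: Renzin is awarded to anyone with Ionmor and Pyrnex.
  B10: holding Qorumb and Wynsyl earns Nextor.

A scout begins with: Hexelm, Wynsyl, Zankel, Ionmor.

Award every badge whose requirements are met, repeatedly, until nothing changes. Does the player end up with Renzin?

Yes

With Hexelm and Zankel, Orbtov is earned (B3).
With Zankel and Ionmor, Irdqil is earned (B7).
With Wynsyl and Orbtov, Qilxel is earned (B4).
With Irdqil and Qilxel, Sabrun is earned (B5).
With Sabrun and Irdqil, Rhotor is earned (B8).
With Rhotor and Irdqil, Pyrnex is earned (B2).
With Ionmor and Pyrnex, Renzin is earned (B9).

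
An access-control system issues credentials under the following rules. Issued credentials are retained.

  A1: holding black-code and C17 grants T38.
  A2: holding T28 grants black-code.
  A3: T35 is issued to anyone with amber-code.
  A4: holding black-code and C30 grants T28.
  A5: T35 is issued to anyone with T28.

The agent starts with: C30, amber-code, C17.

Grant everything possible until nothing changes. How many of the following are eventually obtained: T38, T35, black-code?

Holding amber-code grants T35 (A3).
T38 would need black-code and C17 (A1), but black-code is never granted.
T35: reached.
black-code would need T28 (A2), but T28 is never granted.
Reached: T35 — 1 of the 3.

1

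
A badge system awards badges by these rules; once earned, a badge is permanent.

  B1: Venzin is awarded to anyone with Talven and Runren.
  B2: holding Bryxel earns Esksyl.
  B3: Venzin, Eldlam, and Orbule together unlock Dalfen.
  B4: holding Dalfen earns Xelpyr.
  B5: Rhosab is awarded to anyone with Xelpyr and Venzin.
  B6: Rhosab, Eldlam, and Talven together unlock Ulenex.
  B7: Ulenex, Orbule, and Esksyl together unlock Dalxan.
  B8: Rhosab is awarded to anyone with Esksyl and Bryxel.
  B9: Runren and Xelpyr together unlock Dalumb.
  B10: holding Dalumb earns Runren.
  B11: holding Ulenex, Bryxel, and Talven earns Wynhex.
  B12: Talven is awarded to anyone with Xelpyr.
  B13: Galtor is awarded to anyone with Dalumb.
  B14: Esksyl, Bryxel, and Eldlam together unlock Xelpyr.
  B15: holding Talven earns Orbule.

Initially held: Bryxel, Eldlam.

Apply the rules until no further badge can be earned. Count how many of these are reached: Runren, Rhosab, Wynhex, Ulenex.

3

With Bryxel, Esksyl is earned (B2).
With Esksyl, Bryxel, and Eldlam, Xelpyr is earned (B14).
With Esksyl and Bryxel, Rhosab is earned (B8).
With Xelpyr, Talven is earned (B12).
With Rhosab, Eldlam, and Talven, Ulenex is earned (B6).
With Ulenex, Bryxel, and Talven, Wynhex is earned (B11).
Runren would need Dalumb (B10), but Dalumb is never earned.
Rhosab: reached.
Wynhex: reached.
Ulenex: reached.
Reached: Rhosab, Wynhex, and Ulenex — 3 of the 4.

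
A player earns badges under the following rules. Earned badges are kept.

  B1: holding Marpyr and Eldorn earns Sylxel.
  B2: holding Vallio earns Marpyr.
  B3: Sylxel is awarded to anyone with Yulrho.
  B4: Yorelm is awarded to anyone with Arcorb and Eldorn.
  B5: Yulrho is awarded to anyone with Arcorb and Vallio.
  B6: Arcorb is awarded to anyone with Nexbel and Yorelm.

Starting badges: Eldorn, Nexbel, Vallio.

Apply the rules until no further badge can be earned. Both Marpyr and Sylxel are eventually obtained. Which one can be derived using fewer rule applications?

Marpyr: With Vallio, Marpyr is earned (B2). [1 rule application]
Sylxel: With Vallio, Marpyr is earned (B2). With Marpyr and Eldorn, Sylxel is earned (B1). [2 rule applications]
Marpyr needs fewer.

Marpyr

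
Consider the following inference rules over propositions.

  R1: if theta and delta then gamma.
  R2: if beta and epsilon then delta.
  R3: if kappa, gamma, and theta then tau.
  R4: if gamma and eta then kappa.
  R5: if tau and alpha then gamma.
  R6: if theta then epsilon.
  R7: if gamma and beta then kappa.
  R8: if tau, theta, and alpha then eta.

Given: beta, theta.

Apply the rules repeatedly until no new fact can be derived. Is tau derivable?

Yes

From theta, R6 gives epsilon.
beta and epsilon hold, so delta follows (R2).
theta and delta hold, so gamma follows (R1).
From gamma and beta, R7 gives kappa.
kappa, gamma, and theta hold, so tau follows (R3).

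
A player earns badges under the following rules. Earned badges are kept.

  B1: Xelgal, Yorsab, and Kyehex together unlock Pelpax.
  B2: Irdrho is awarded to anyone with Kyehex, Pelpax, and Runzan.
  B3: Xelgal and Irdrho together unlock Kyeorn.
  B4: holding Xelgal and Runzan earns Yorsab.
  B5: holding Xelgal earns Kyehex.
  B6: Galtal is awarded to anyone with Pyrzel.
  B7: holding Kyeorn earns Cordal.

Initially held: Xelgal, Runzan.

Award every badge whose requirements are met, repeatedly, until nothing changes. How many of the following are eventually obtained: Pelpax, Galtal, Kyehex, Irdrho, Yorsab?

4

With Xelgal and Runzan, Yorsab is earned (B4).
With Xelgal, Kyehex is earned (B5).
With Xelgal, Yorsab, and Kyehex, Pelpax is earned (B1).
With Kyehex, Pelpax, and Runzan, Irdrho is earned (B2).
Pelpax: reached.
Galtal would need Pyrzel (B6), but Pyrzel is never earned.
Kyehex: reached.
Irdrho: reached.
Yorsab: reached.
Reached: Pelpax, Kyehex, Irdrho, and Yorsab — 4 of the 5.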